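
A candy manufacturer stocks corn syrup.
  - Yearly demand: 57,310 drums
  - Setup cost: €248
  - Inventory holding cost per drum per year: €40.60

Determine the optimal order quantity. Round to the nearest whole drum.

EOQ = √(2DS/H) = √(2 × 57,310 × 248 / 40.6)
    = √(700,141.87) ≈ 836.74

837 drums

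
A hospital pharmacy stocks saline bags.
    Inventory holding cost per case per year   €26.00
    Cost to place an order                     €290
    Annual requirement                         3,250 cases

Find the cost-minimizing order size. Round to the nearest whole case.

Optimal lot size Q* = (2 × 3,250 × €290 / €26)^½ ≈ 269.26

269 cases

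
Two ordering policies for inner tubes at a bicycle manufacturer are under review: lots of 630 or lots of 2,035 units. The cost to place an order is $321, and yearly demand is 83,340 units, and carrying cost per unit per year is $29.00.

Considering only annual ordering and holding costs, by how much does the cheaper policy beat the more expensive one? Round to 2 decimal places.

$8,945.20

For each Q, cost = (D/Q)·S + (Q/2)·H.
TC(630) = (83,340/630)×321 + (630/2)×29 = $51,598.71
TC(2,035) = (83,340/2,035)×321 + (2,035/2)×29 = $42,653.51
Lots of 2,035 are cheaper by $8,945.20.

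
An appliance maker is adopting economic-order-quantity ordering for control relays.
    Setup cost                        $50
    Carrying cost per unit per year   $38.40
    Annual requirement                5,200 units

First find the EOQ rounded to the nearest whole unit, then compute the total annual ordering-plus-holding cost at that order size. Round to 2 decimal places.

$4,468.58

EOQ = √(2DS/H) = √(2 × 5,200 × 50 / 38.4)
    = √(13,541.67) ≈ 116.37 → Q = 116 units
Orders/yr = 5,200/116 = 44.828; ordering cost = 44.828 × $50 = $2,241.38
Average inventory = 116/2 = 58; holding cost = 58 × $38.4 = $2,227.20
Total = $2,241.38 + $2,227.20 = $4,468.58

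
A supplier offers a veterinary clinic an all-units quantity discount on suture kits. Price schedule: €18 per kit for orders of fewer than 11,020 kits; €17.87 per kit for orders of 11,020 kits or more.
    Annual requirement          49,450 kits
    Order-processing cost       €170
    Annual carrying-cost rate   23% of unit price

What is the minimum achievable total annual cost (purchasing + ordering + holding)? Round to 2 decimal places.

€898,443.01

H₁ = 23%×€18 = €4.1400;  H₂ = 23%×€17.87 = €4.1101
EOQ₁ = √(2×49,450×170/4.1400) = 2,015.22  (< 11,020, feasible at tier 1)
EOQ₂ = √(2×49,450×170/4.1101) = 2,022.54  (< 11,020 → use Q = 11,020 at tier-2 price)
TC(tier 1 (EOQ₁), Q≈2,015.2) = €898,443.01
TC(tier 2, Q≈11,020.0) = €907,080.99
Minimum at tier 1 (EOQ₁): €898,443.01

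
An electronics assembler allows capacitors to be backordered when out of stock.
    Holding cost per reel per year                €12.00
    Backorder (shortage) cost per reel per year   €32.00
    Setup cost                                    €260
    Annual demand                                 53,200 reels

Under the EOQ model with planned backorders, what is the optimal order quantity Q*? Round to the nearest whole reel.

Basic EOQ = √(2·53,200·260/12) = 1,518.332
Backorder adjustment √((H+b)/b) = √((12+32)/32) = 1.1726
Q* = 1,518.332 × 1.1726 ≈ 1,780.40

1,780 reels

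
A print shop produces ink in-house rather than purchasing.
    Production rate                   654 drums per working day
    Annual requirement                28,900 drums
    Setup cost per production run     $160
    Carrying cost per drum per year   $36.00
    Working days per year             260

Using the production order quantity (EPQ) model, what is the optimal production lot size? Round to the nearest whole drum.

556 drums

Daily demand d = 28,900/260 = 111.154; p = 654; 1 − d/p = 0.83004
EPQ = √(2DS / (H(1 − d/p)))
    = √(2 × 28,900 × 160 / (36 × 0.83004)) ≈ 556.32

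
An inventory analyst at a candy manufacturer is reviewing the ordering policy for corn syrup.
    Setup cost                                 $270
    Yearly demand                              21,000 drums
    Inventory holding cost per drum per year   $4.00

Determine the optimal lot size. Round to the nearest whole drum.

2DS/H = 2·21,000·270/4 = 2,835,000.00
EOQ = √2,835,000.00 ≈ 1,683.75

1,684 drums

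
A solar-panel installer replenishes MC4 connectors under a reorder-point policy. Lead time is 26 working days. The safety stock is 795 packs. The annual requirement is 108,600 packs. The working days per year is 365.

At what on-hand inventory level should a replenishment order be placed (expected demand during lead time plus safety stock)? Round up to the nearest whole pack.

8,531 packs

Daily demand d = 108,600 / 365 = 297.534 packs/day
Demand during lead time = 297.534 × 26 = 7,735.89
Reorder point = 7,735.89 + 795 = 8,530.89 → round up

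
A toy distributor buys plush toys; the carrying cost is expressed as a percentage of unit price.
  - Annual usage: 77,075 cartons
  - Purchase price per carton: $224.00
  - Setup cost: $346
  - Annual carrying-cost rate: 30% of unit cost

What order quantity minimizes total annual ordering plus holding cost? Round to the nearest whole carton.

H = i·C = 0.3 × $224 = $67.2000 per carton-year
Optimal lot size Q* = (2 × 77,075 × $346 / $67.2)^½ ≈ 890.89

891 cartons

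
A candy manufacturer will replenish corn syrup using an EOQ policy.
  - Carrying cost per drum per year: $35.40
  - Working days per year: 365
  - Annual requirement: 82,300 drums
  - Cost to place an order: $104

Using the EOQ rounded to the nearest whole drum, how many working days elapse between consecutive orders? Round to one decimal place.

3.1 days

Optimal lot size Q* = (2 × 82,300 × $104 / $35.4)^½ ≈ 695.39 → Q = 695 drums
Cycle time = (working days × Q)/D = (365 × 695) / 82,300 = 3.082 days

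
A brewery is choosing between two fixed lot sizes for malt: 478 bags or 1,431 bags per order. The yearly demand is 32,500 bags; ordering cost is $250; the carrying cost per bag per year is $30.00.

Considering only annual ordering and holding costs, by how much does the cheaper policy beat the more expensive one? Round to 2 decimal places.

Annual cost at Q: ordering D·S/Q plus holding Q·H/2.
TC(478) = (32,500/478)×250 + (478/2)×30 = $24,167.91
TC(1,431) = (32,500/1,431)×250 + (1,431/2)×30 = $27,142.85
|ΔTC| = |$24,167.91 − $27,142.85| = $2,974.94

$2,974.94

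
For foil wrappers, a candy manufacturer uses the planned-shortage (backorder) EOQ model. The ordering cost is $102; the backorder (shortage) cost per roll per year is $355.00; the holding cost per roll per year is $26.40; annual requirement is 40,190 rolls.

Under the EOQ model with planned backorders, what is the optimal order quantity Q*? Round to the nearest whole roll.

578 rolls

Q* = √(2DS/H) · √((H + b)/b)
   = √(2 × 40,190 × 102 / 26.4) · √((26.4 + 355) / 355)
   = 557.278 × 1.0365 ≈ 577.63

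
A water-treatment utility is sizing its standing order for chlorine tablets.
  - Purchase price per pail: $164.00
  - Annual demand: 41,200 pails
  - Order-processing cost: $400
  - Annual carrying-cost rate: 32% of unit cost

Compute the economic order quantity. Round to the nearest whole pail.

H = i·C = 0.32 × $164 = $52.4800 per pail-year
Q* = √(2·D·S / H) = √(2·41,200·400 / 52.48) = √628,048.8 ≈ 792.50

792 pails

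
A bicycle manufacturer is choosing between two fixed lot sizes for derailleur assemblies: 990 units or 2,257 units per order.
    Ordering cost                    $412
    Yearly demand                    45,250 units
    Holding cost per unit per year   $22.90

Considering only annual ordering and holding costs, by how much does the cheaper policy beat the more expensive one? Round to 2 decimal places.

Annual cost at Q: ordering D·S/Q plus holding Q·H/2.
TC(990) = (45,250/990)×412 + (990/2)×22.9 = $30,166.81
TC(2,257) = (45,250/2,257)×412 + (2,257/2)×22.9 = $34,102.73
Lots of 990 are cheaper by $3,935.92.

$3,935.92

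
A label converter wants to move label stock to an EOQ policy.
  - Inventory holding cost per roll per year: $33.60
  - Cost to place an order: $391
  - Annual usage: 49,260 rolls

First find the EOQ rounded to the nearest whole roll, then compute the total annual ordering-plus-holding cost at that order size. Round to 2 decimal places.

$35,976.61

Q* = √(2·D·S / H) = √(2·49,260·391 / 33.6) = √1,146,467.9 ≈ 1,070.73 → Q = 1,071 rolls
Ordering: D/Q × S = 49,260/1,071 × $391 = $17,983.81
Holding:  Q/2 × H = 1,071/2 × $33.6 = $17,992.80
Total = $17,983.81 + $17,992.80 = $35,976.61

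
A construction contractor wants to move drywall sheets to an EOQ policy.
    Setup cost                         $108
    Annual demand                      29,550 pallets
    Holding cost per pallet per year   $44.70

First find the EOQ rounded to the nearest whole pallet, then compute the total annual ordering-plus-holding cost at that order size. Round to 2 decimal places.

$16,891.16

Q* = √(2·D·S / H) = √(2·29,550·108 / 44.7) = √142,791.9 ≈ 377.88 → Q = 378 pallets
Orders/yr = 29,550/378 = 78.175; ordering cost = 78.175 × $108 = $8,442.86
Average inventory = 378/2 = 189; holding cost = 189 × $44.7 = $8,448.30
Total = $8,442.86 + $8,448.30 = $16,891.16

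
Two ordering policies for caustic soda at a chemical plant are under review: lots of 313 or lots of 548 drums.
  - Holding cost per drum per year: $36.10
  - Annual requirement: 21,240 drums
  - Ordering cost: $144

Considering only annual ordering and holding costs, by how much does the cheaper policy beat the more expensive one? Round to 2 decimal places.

TC(Q) = (D/Q)S + (Q/2)H
TC(313) = (21,240/313)×144 + (313/2)×36.1 = $15,421.41
TC(548) = (21,240/548)×144 + (548/2)×36.1 = $15,472.71
|ΔTC| = |$15,421.41 − $15,472.71| = $51.31

$51.31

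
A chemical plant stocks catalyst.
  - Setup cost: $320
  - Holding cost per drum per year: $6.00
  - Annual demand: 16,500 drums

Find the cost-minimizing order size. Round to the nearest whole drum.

EOQ = √(2DS/H) = √(2 × 16,500 × 320 / 6)
    = √(1,760,000.00) ≈ 1,326.65

1,327 drums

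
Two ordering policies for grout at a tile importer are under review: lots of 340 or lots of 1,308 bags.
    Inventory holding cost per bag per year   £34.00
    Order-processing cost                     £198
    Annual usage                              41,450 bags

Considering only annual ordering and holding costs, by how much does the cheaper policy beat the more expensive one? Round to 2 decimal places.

TC(Q) = (D/Q)S + (Q/2)H
TC(340) = (41,450/340)×198 + (340/2)×34 = £29,918.53
TC(1,308) = (41,450/1,308)×198 + (1,308/2)×34 = £28,510.54
Cheaper: Q = 1,308.  Difference = £1,407.99

£1,407.99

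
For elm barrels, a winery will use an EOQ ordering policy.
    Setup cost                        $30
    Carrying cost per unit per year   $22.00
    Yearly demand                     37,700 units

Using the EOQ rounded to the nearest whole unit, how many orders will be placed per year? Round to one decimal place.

117.4 orders per year

Optimal lot size Q* = (2 × 37,700 × $30 / $22)^½ ≈ 320.65 → Q = 321
N = D/Q = 37,700/321 ≈ 117.445 orders/yr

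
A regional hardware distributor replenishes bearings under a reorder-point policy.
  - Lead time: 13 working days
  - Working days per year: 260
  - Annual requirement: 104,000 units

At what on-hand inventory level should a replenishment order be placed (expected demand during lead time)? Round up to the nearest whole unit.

5,200 units

Daily demand d = 104,000 / 260 = 400.000 units/day
Demand during lead time = 400.000 × 13 = 5,200.00
Reorder point = 5,200.00 → round up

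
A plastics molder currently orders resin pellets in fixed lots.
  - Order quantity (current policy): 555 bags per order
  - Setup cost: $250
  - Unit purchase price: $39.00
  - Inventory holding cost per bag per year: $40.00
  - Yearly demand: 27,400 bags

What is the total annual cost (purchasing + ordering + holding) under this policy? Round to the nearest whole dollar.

Orders/yr = 27,400/555 = 49.369; ordering cost = 49.369 × $250 = $12,342.34
Average inventory = 555/2 = 277.5; holding cost = 277.5 × $40 = $11,100.00
Purchase cost = D·C = 27,400 × 39 = $1,068,600.00
Total = $12,342.34 + $11,100.00 + $1,068,600.00 = $1,092,042.34

$1,092,042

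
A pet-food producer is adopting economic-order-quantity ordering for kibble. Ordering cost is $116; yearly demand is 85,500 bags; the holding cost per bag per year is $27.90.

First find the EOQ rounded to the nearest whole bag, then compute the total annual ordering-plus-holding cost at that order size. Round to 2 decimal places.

$23,524.97

2DS/H = 2·85,500·116/27.9 = 710,967.74
EOQ = √710,967.74 ≈ 843.19 → Q = 843 bags
Annual ordering cost = (D/Q)·S = (85,500/843) × 116 = $11,765.12
Annual holding cost  = (Q/2)·H = (843/2) × 27.9 = $11,759.85
Total = $11,765.12 + $11,759.85 = $23,524.97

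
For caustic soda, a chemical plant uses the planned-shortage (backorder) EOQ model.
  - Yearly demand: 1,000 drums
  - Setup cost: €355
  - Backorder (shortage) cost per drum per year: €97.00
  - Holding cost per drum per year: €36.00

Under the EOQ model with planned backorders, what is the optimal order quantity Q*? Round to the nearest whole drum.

164 drums

Q* = √(2DS/H) · √((H + b)/b)
   = √(2 × 1,000 × 355 / 36) · √((36 + 97) / 97)
   = 140.436 × 1.1710 ≈ 164.44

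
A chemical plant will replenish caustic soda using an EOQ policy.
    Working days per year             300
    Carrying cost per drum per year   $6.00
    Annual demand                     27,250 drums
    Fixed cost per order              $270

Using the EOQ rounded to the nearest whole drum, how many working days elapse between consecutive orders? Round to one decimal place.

17.2 days

Q* = √(2·D·S / H) = √(2·27,250·270 / 6) = √2,452,500.0 ≈ 1,566.05 → Q = 1,566 drums
Days between orders = 300 / (D/Q) = 300 / 17.401 ≈ 17.240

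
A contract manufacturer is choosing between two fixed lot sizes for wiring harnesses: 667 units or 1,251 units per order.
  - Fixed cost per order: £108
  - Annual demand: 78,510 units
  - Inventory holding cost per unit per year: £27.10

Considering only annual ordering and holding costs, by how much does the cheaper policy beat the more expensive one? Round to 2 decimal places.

£1,978.78

Annual cost at Q: ordering D·S/Q plus holding Q·H/2.
TC(667) = (78,510/667)×108 + (667/2)×27.1 = £21,750.11
TC(1,251) = (78,510/1,251)×108 + (1,251/2)×27.1 = £23,728.89
Cheaper: Q = 667.  Difference = £1,978.78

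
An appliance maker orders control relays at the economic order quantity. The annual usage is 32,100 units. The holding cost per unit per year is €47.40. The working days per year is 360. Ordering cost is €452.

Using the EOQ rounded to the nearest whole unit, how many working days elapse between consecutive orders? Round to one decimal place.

Q* = √(2·D·S / H) = √(2·32,100·452 / 47.4) = √612,202.5 ≈ 782.43 → Q = 782 units
Cycle time = (working days × Q)/D = (360 × 782) / 32,100 = 8.770 days

8.8 days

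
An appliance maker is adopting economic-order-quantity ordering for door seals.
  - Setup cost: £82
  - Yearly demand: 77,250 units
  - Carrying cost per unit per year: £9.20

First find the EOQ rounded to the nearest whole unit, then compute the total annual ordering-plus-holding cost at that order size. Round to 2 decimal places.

2DS/H = 2·77,250·82/9.2 = 1,377,065.22
EOQ = √1,377,065.22 ≈ 1,173.48 → Q = 1,173 units
Orders/yr = 77,250/1,173 = 65.857; ordering cost = 65.857 × £82 = £5,400.26
Average inventory = 1,173/2 = 586.5; holding cost = 586.5 × £9.2 = £5,395.80
Total = £5,400.26 + £5,395.80 = £10,796.06

£10,796.06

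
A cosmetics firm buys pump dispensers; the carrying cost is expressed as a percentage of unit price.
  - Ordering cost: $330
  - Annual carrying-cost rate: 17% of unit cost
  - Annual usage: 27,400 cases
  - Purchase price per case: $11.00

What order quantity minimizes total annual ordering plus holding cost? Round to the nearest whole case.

3,110 cases

Holding cost per case per year: H = 17% × $11 = $1.8700
EOQ = √(2DS/H) = √(2 × 27,400 × 330 / 1.87)
    = √(9,670,588.24) ≈ 3,109.76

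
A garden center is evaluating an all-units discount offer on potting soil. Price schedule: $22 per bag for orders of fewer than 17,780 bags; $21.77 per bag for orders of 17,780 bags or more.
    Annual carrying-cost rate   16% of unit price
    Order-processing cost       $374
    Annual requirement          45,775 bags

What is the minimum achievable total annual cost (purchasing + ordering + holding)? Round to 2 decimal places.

$1,018,028.33

H₁ = 16%×$22 = $3.5200;  H₂ = 16%×$21.77 = $3.4832
EOQ₁ = √(2×45,775×374/3.5200) = 3,118.84  (< 17,780, feasible at tier 1)
EOQ₂ = √(2×45,775×374/3.4832) = 3,135.28  (< 17,780 → use Q = 17,780 at tier-2 price)
TC(tier 1 (EOQ₁), Q≈3,118.8) = $1,018,028.33
TC(tier 2, Q≈17,780.0) = $1,028,450.27
Minimum at tier 1 (EOQ₁): $1,018,028.33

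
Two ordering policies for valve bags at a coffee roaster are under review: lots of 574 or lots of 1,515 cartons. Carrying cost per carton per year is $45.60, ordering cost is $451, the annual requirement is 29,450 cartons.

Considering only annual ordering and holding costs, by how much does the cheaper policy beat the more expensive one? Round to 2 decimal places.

$7,082.48

Annual cost at Q: ordering D·S/Q plus holding Q·H/2.
TC(574) = (29,450/574)×451 + (574/2)×45.6 = $36,226.49
TC(1,515) = (29,450/1,515)×451 + (1,515/2)×45.6 = $43,308.96
Lots of 574 are cheaper by $7,082.48.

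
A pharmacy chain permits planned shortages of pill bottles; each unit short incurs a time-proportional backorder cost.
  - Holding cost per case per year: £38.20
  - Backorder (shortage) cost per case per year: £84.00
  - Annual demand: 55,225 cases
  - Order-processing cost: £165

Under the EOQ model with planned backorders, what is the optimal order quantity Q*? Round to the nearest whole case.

833 cases

Q* = √(2DS/H) · √((H + b)/b)
   = √(2 × 55,225 × 165 / 38.2) · √((38.2 + 84) / 84)
   = 690.706 × 1.2061 ≈ 833.08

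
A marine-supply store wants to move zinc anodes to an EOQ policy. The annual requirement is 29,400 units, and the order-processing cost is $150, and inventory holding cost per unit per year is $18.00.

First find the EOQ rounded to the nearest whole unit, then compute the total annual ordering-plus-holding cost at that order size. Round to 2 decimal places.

Optimal lot size Q* = (2 × 29,400 × $150 / $18)^½ ≈ 700.00 → Q = 700 units
Orders/yr = 29,400/700 = 42.000; ordering cost = 42.000 × $150 = $6,300.00
Average inventory = 700/2 = 350; holding cost = 350 × $18 = $6,300.00
Total = $6,300.00 + $6,300.00 = $12,600.00

$12,600.00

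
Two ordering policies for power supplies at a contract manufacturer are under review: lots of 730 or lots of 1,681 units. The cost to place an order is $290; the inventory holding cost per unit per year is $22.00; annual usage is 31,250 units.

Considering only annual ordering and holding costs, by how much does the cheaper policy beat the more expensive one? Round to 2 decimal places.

$3,437.75

For each Q, cost = (D/Q)·S + (Q/2)·H.
TC(730) = (31,250/730)×290 + (730/2)×22 = $20,444.38
TC(1,681) = (31,250/1,681)×290 + (1,681/2)×22 = $23,882.14
Lots of 730 are cheaper by $3,437.75.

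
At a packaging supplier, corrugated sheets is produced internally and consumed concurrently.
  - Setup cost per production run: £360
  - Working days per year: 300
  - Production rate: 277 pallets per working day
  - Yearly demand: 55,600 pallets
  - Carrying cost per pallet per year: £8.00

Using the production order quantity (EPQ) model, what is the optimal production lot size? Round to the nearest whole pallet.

d = 55,600/300 = 185.3333 pallets/day;  effective holding cost H(1 − d/p) = 8·(1 − 185.3333/277) = 2.64741
Q* = √(2DS / H_eff) = √(2·55,600·360 / 2.64741) ≈ 3,888.60

3,889 pallets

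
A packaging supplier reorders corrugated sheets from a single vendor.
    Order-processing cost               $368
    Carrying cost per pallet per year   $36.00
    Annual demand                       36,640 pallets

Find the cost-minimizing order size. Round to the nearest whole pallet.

Optimal lot size Q* = (2 × 36,640 × $368 / $36)^½ ≈ 865.50

865 pallets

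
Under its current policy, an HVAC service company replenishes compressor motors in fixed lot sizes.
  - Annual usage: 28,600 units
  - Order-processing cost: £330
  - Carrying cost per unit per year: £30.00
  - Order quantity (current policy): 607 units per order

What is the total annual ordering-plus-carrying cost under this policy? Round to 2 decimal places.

Annual ordering cost = (D/Q)·S = (28,600/607) × 330 = £15,548.60
Annual holding cost  = (Q/2)·H = (607/2) × 30 = £9,105.00
Total = £15,548.60 + £9,105.00 = £24,653.60

£24,653.60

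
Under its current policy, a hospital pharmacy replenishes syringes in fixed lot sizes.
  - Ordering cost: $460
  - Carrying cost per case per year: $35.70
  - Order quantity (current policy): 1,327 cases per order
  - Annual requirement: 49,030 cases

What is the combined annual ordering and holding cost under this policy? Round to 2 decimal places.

$40,683.03

Orders/yr = 49,030/1,327 = 36.948; ordering cost = 36.948 × $460 = $16,996.08
Average inventory = 1,327/2 = 663.5; holding cost = 663.5 × $35.7 = $23,686.95
Total = $16,996.08 + $23,686.95 = $40,683.03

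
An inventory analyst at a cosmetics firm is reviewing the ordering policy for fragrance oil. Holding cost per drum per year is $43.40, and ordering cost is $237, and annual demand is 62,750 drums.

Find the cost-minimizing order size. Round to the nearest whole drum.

EOQ = √(2DS/H) = √(2 × 62,750 × 237 / 43.4)
    = √(685,334.10) ≈ 827.85

828 drums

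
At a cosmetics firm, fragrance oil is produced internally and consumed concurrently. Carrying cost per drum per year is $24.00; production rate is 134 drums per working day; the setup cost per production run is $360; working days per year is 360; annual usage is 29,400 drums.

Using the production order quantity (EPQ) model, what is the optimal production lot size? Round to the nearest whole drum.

1,503 drums

Daily demand d = 29,400/360 = 81.667; p = 134; 1 − d/p = 0.39055
EPQ = √(2DS / (H(1 − d/p)))
    = √(2 × 29,400 × 360 / (24 × 0.39055)) ≈ 1,502.79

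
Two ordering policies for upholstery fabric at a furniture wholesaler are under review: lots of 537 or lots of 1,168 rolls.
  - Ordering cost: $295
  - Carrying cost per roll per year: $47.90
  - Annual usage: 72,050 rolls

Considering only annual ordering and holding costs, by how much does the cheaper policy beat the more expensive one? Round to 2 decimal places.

TC(Q) = (D/Q)S + (Q/2)H
TC(537) = (72,050/537)×295 + (537/2)×47.9 = $52,441.69
TC(1,168) = (72,050/1,168)×295 + (1,168/2)×47.9 = $46,171.16
|ΔTC| = |$52,441.69 − $46,171.16| = $6,270.53

$6,270.53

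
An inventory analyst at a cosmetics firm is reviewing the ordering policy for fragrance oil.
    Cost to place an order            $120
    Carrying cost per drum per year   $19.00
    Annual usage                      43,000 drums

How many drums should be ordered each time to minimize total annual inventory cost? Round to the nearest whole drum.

EOQ = √(2DS/H) = √(2 × 43,000 × 120 / 19)
    = √(543,157.89) ≈ 736.99

737 drums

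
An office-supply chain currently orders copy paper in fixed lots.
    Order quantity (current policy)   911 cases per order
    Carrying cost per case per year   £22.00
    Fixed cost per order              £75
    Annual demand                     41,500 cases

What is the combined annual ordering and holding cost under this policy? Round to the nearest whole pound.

Annual ordering cost = (D/Q)·S = (41,500/911) × 75 = £3,416.58
Annual holding cost  = (Q/2)·H = (911/2) × 22 = £10,021.00
Total = £3,416.58 + £10,021.00 = £13,437.58

£13,438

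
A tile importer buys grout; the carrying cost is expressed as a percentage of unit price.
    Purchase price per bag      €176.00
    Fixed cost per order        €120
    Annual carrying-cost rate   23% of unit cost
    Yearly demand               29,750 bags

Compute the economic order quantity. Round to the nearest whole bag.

420 bags

H = i·C = 0.23 × €176 = €40.4800 per bag-year
2DS/H = 2·29,750·120/40.48 = 176,383.40
EOQ = √176,383.40 ≈ 419.98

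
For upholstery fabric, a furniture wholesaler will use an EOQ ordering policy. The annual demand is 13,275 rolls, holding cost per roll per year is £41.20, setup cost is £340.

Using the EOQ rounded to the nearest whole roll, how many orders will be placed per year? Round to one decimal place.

Q* = √(2·D·S / H) = √(2·13,275·340 / 41.2) = √219,101.9 ≈ 468.08 → Q = 468
Orders per year = D/Q = 13,275 / 468 = 28.365

28.4 orders per year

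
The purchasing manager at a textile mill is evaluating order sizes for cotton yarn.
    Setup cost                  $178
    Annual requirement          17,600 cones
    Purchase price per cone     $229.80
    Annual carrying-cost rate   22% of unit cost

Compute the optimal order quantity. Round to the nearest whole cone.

H = i·C = 0.22 × $229.8 = $50.5560 per cone-year
2DS/H = 2·17,600·178/50.556 = 123,933.86
EOQ = √123,933.86 ≈ 352.04

352 cones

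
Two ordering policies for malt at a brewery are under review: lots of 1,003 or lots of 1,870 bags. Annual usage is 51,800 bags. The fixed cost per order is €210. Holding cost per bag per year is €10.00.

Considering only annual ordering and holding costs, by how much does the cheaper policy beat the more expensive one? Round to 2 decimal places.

Annual cost at Q: ordering D·S/Q plus holding Q·H/2.
TC(1,003) = (51,800/1,003)×210 + (1,003/2)×10 = €15,860.46
TC(1,870) = (51,800/1,870)×210 + (1,870/2)×10 = €15,167.11
Cheaper: Q = 1,870.  Difference = €693.35

€693.35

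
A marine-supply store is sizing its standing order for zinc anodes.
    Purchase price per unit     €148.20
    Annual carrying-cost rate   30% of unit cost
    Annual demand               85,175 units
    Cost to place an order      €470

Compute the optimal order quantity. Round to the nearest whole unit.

Carrying cost H = €148.2 × 30% = €44.4600/unit/yr
EOQ = √(2DS/H) = √(2 × 85,175 × 470 / 44.46)
    = √(1,800,820.96) ≈ 1,341.95

1,342 units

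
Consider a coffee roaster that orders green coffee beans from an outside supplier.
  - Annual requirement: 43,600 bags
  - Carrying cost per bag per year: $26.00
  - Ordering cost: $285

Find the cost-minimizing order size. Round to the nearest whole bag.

978 bags

Q* = √(2·D·S / H) = √(2·43,600·285 / 26) = √955,846.2 ≈ 977.67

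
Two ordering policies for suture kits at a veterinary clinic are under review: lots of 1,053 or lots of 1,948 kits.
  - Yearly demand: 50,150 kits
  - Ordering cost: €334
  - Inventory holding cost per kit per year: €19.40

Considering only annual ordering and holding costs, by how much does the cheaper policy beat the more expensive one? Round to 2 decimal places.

€1,373.09

TC(Q) = (D/Q)S + (Q/2)H
TC(1,053) = (50,150/1,053)×334 + (1,053/2)×19.4 = €26,121.13
TC(1,948) = (50,150/1,948)×334 + (1,948/2)×19.4 = €27,494.21
Cheaper: Q = 1,053.  Difference = €1,373.09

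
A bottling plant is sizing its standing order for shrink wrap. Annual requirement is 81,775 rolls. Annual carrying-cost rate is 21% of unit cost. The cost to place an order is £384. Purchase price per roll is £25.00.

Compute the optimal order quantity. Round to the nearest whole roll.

Holding cost per roll per year: H = 21% × £25 = £5.2500
EOQ = √(2DS/H) = √(2 × 81,775 × 384 / 5.25)
    = √(11,962,514.29) ≈ 3,458.69

3,459 rolls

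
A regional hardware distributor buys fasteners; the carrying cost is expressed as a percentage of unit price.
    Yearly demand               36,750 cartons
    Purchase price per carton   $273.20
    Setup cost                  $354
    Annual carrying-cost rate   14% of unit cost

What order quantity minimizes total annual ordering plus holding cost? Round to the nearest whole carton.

825 cartons

Carrying cost H = $273.2 × 14% = $38.2480/carton/yr
2DS/H = 2·36,750·354/38.248 = 680,270.86
EOQ = √680,270.86 ≈ 824.79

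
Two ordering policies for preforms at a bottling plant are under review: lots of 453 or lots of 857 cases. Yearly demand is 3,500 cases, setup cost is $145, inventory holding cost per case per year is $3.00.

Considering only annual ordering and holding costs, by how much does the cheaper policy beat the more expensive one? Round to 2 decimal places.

For each Q, cost = (D/Q)·S + (Q/2)·H.
TC(453) = (3,500/453)×145 + (453/2)×3 = $1,799.81
TC(857) = (3,500/857)×145 + (857/2)×3 = $1,877.68
Cheaper: Q = 453.  Difference = $77.87

$77.87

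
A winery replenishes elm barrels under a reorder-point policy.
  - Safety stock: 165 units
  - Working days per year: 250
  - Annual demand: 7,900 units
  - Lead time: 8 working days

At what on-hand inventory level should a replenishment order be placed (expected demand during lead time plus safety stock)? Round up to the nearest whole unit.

Daily demand d = 7,900 / 250 = 31.600 units/day
Demand during lead time = 31.600 × 8 = 252.80
Reorder point = 252.80 + 165 = 417.80 → round up

418 units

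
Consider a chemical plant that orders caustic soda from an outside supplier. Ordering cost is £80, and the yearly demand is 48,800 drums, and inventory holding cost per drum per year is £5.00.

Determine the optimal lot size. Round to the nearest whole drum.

EOQ = √(2DS/H) = √(2 × 48,800 × 80 / 5)
    = √(1,561,600.00) ≈ 1,249.64

1,250 drums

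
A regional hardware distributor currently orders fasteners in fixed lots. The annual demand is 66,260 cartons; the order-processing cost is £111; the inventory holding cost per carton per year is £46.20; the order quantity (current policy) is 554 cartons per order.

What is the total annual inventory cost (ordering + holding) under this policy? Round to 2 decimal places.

Ordering: D/Q × S = 66,260/554 × £111 = £13,275.92
Holding:  Q/2 × H = 554/2 × £46.2 = £12,797.40
Total = £13,275.92 + £12,797.40 = £26,073.32

£26,073.32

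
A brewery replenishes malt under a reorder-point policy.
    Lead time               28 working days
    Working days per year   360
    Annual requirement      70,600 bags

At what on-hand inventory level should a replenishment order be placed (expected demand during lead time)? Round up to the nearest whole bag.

Daily demand d = 70,600 / 360 = 196.111 bags/day
Demand during lead time = 196.111 × 28 = 5,491.11
Reorder point = 5,491.11 → round up

5,492 bags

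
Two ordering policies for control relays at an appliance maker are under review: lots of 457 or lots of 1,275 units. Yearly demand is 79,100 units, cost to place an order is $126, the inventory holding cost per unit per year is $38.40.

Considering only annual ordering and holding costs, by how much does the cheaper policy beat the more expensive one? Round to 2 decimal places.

$1,713.79

Annual cost at Q: ordering D·S/Q plus holding Q·H/2.
TC(457) = (79,100/457)×126 + (457/2)×38.4 = $30,583.15
TC(1,275) = (79,100/1,275)×126 + (1,275/2)×38.4 = $32,296.94
|ΔTC| = |$30,583.15 − $32,296.94| = $1,713.79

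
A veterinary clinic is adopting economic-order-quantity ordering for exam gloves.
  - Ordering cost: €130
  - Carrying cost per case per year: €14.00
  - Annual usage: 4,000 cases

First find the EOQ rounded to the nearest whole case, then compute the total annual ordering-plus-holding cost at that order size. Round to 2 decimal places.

Optimal lot size Q* = (2 × 4,000 × €130 / €14)^½ ≈ 272.55 → Q = 273 cases
Annual ordering cost = (D/Q)·S = (4,000/273) × 130 = €1,904.76
Annual holding cost  = (Q/2)·H = (273/2) × 14 = €1,911.00
Total = €1,904.76 + €1,911.00 = €3,815.76

€3,815.76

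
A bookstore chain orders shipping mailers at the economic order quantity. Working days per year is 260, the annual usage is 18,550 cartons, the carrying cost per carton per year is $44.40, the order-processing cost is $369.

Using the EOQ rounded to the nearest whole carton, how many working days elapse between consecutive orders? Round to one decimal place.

Optimal lot size Q* = (2 × 18,550 × $369 / $44.4)^½ ≈ 555.28 → Q = 555 cartons
Cycle time = (working days × Q)/D = (260 × 555) / 18,550 = 7.779 days

7.8 days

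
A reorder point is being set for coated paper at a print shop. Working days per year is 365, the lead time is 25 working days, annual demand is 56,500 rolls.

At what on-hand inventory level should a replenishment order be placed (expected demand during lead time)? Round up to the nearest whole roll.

3,870 rolls

Daily demand d = 56,500 / 365 = 154.795 rolls/day
Demand during lead time = 154.795 × 25 = 3,869.86
Reorder point = 3,869.86 → round up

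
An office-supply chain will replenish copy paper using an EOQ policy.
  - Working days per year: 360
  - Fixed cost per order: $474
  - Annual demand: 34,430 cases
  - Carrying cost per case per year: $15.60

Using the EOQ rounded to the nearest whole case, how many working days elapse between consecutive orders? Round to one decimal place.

Q* = √(2·D·S / H) = √(2·34,430·474 / 15.6) = √2,092,284.6 ≈ 1,446.47 → Q = 1,446 cases
Cycle time = (working days × Q)/D = (360 × 1,446) / 34,430 = 15.119 days

15.1 days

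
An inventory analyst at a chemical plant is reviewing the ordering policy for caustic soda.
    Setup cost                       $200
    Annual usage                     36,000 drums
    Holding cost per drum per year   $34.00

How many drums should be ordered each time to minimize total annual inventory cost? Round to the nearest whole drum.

2DS/H = 2·36,000·200/34 = 423,529.41
EOQ = √423,529.41 ≈ 650.79

651 drums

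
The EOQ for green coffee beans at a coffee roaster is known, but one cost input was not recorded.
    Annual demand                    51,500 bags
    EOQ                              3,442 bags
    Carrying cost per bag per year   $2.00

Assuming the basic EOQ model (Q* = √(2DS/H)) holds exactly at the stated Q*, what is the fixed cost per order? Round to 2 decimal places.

From Q* = √(2DS/H) ⇒ Q*² = 2DS/H.
S = Q²H / (2D) = 3,442² × 2 / (2 × 51,500) = 230.0459

$230.05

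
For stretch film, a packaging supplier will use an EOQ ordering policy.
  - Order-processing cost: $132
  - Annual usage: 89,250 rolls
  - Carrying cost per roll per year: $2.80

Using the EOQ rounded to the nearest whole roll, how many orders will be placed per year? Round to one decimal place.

30.8 orders per year

2DS/H = 2·89,250·132/2.8 = 8,415,000.00
EOQ = √8,415,000.00 ≈ 2,900.86 → Q = 2,901
N = D/Q = 89,250/2,901 ≈ 30.765 orders/yr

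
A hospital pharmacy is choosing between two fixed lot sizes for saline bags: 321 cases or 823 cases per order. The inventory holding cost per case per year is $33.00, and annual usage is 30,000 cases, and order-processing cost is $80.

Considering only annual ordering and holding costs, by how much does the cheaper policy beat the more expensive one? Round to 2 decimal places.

For each Q, cost = (D/Q)·S + (Q/2)·H.
TC(321) = (30,000/321)×80 + (321/2)×33 = $12,773.14
TC(823) = (30,000/823)×80 + (823/2)×33 = $16,495.66
Lots of 321 are cheaper by $3,722.52.

$3,722.52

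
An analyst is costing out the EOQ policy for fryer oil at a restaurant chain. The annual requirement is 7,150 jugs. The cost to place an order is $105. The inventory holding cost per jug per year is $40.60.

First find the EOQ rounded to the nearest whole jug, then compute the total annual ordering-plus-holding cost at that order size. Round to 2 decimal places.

Q* = √(2·D·S / H) = √(2·7,150·105 / 40.6) = √36,982.8 ≈ 192.31 → Q = 192 jugs
Ordering: D/Q × S = 7,150/192 × $105 = $3,910.16
Holding:  Q/2 × H = 192/2 × $40.6 = $3,897.60
Total = $3,910.16 + $3,897.60 = $7,807.76

$7,807.76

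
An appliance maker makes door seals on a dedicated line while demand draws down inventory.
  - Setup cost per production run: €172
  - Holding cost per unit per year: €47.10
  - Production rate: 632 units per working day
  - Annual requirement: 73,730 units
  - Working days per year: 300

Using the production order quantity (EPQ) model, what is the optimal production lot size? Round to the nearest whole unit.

d = 73,730/300 = 245.7667 units/day;  effective holding cost H(1 − d/p) = 47.1·(1 − 245.7667/632) = 28.78416
Q* = √(2DS / H_eff) = √(2·73,730·172 / 28.78416) ≈ 938.70

939 units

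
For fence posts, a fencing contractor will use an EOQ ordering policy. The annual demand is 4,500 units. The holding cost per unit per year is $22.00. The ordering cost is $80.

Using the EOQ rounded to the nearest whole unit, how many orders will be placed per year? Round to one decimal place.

2DS/H = 2·4,500·80/22 = 32,727.27
EOQ = √32,727.27 ≈ 180.91 → Q = 181
N = D/Q = 4,500/181 ≈ 24.862 orders/yr

24.9 orders per year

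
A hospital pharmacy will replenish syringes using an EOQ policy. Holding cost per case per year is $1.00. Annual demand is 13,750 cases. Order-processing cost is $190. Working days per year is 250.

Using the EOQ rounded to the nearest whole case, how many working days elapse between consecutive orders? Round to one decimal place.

41.6 days

Optimal lot size Q* = (2 × 13,750 × $190 / $1)^½ ≈ 2,285.83 → Q = 2,286 cases
Days between orders = 250 / (D/Q) = 250 / 6.015 ≈ 41.564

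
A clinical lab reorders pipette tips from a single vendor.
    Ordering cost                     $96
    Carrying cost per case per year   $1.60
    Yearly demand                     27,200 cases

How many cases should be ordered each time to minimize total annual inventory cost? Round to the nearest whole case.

1,807 cases

2DS/H = 2·27,200·96/1.6 = 3,264,000.00
EOQ = √3,264,000.00 ≈ 1,806.65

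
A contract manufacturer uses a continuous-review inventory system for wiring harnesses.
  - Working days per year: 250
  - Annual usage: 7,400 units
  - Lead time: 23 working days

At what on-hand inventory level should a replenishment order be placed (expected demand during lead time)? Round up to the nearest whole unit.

681 units

Daily demand d = 7,400 / 250 = 29.600 units/day
Demand during lead time = 29.600 × 23 = 680.80
Reorder point = 680.80 → round up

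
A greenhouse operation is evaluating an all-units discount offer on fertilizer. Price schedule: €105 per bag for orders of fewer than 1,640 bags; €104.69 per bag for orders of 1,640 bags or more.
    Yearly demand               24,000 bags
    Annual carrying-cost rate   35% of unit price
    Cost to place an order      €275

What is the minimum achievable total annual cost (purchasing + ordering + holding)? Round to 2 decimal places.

€2,542,024.99

H₁ = 35%×€105 = €36.7500;  H₂ = 35%×€104.69 = €36.6415
EOQ₁ = √(2×24,000×275/36.7500) = 599.32  (< 1,640, feasible at tier 1)
EOQ₂ = √(2×24,000×275/36.6415) = 600.21  (< 1,640 → use Q = 1,640 at tier-2 price)
TC(tier 1 (EOQ₁), Q≈599.3) = €2,542,024.99
TC(tier 2, Q≈1,640.0) = €2,546,630.42
Minimum at tier 1 (EOQ₁): €2,542,024.99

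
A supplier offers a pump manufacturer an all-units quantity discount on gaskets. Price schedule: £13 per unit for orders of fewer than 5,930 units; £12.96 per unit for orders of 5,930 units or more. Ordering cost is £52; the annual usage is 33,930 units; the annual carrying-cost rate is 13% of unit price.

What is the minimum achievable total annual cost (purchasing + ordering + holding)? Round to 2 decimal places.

H₁ = 13%×£13 = £1.6900;  H₂ = 13%×£12.96 = £1.6848
EOQ₁ = √(2×33,930×52/1.6900) = 1,444.99  (< 5,930, feasible at tier 1)
EOQ₂ = √(2×33,930×52/1.6848) = 1,447.22  (< 5,930 → use Q = 5,930 at tier-2 price)
TC(tier 1 (EOQ₁), Q≈1,445.0) = £443,532.04
TC(tier 2, Q≈5,930.0) = £445,025.76
Minimum at tier 1 (EOQ₁): £443,532.04

£443,532.04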